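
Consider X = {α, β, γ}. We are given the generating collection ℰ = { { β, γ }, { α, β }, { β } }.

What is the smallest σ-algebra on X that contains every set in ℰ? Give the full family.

Take S₀ = ℰ ∪ {∅, X} = { {  }, { β }, { α, β }, { β, γ }, X }.
Pass 1. New:
  { α }  = ᶜ of { β, γ }
  { γ }  = ᶜ of { α, β }
  { α, γ }  = ᶜ of { β }
  (now 8)
Pass 2: no new sets; the family is a σ-algebra.

|σ(ℰ)| = 8.  σ(ℰ) = { {  }, { α }, { β }, { γ }, { α, β }, { α, γ }, { β, γ }, X }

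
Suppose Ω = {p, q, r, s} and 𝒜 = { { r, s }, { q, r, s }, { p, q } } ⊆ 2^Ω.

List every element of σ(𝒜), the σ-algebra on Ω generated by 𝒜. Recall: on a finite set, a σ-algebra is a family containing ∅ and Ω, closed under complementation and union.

Take S₀ = 𝒜 ∪ {∅, Ω} = { {}, { p, q }, { r, s }, { q, r, s }, Ω }.
Iteration 1. New:
  { p }  = { q, r, s }ᶜ
  [6 total]
Iteration 2. New:
  { p, r, s }  = { r, s } ∪ { p }
  [7 total]
Iteration 3: 1 new —
  { q }  = { p, r, s }ᶜ
  [8 total]
Iteration 4: already closed under ᶜ and ∪.

Hence σ(𝒜) has 8 members: { {}, { p }, { q }, { p, q }, { r, s }, { p, r, s }, { q, r, s }, Ω }.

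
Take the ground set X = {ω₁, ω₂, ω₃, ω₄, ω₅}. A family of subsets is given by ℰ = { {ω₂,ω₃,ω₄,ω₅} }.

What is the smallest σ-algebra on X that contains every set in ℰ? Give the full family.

σ(ℰ) (4 sets): { {}, {ω₁}, {ω₂,ω₃,ω₄,ω₅}, X }

Trace:
Seed the family with ℰ together with ∅ and X: { {}, {ω₂,ω₃,ω₄,ω₅}, X }.
Iteration 1 adds 1:
  {ω₁}  = complement {ω₂,ω₃,ω₄,ω₅}
  (now 4)
Iteration 2: stable.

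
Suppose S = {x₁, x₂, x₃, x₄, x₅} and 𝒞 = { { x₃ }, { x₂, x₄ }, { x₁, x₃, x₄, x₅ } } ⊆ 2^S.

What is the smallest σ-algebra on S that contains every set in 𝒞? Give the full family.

Answer: σ(𝒞) = { {  }, { x₂ }, { x₃ }, { x₄ }, { x₁, x₅ }, { x₂, x₃ }, { x₂, x₄ }, { x₃, x₄ }, { x₁, x₂, x₅ }, { x₁, x₃, x₅ }, { x₁, x₄, x₅ }, { x₂, x₃, x₄ }, { x₁, x₂, x₃, x₅ }, { x₁, x₂, x₄, x₅ }, { x₁, x₃, x₄, x₅ }, S }

Trace:
Seed the family with 𝒞 together with ∅ and S: { {  }, { x₃ }, { x₂, x₄ }, { x₁, x₃, x₄, x₅ }, S }.
Step 1: +4 →
  { x₂ }  = complement { x₁, x₃, x₄, x₅ }
  { x₁, x₃, x₅ }  = complement { x₂, x₄ }
  { x₂, x₃, x₄ }  = { x₃ } ∪ { x₂, x₄ }
  { x₁, x₂, x₄, x₅ }  = complement { x₃ }
  (now 9)
Step 2 adds 3:
  { x₁, x₅ }  = complement { x₂, x₃, x₄ }
  { x₂, x₃ }  = { x₂ } ∪ { x₃ }
  { x₁, x₂, x₃, x₅ }  = { x₁, x₃, x₅ } ∪ { x₂ }
  (now 12)
Step 3 (3 new):
  { x₄ }  = complement { x₁, x₂, x₃, x₅ }
  { x₁, x₂, x₅ }  = { x₁, x₅ } ∪ { x₂ }
  { x₁, x₄, x₅ }  = complement { x₂, x₃ }
  (now 15)
Step 4. New:
  { x₃, x₄ }  = complement { x₁, x₂, x₅ }
  (now 16)
After Step 5 the family is unchanged; done.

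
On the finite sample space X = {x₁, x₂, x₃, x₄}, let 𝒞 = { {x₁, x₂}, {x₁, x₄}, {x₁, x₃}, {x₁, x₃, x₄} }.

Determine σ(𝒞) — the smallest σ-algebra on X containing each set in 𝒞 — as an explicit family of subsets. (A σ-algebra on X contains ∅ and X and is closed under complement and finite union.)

Start: 𝒞 ∪ {∅, X} = { {}, {x₁, x₂}, {x₁, x₃}, {x₁, x₄}, {x₁, x₃, x₄}, X }.
Iteration 1 (6 new):
  {x₂}  = ᶜ of {x₁, x₃, x₄}
  {x₂, x₃}  = ᶜ of {x₁, x₄}
  {x₂, x₄}  = ᶜ of {x₁, x₃}
  {x₃, x₄}  = ᶜ of {x₁, x₂}
  {x₁, x₂, x₃}  = {x₁, x₂} ∪ {x₁, x₃}
  {x₁, x₂, x₄}  = {x₁, x₄} ∪ {x₁, x₂}
Iteration 2 adds 3:
  {x₃}  = ᶜ of {x₁, x₂, x₄}
  {x₄}  = ᶜ of {x₁, x₂, x₃}
  {x₂, x₃, x₄}  = {x₃, x₄} ∪ {x₂}
Iteration 3: +1 →
  {x₁}  = ᶜ of {x₂, x₃, x₄}
Iteration 4: stable.

Therefore σ(𝒞) = { {}, {x₁}, {x₂}, {x₃}, {x₄}, {x₁, x₂}, {x₁, x₃}, {x₁, x₄}, {x₂, x₃}, {x₂, x₄}, {x₃, x₄}, {x₁, x₂, x₃}, {x₁, x₂, x₄}, {x₁, x₃, x₄}, {x₂, x₃, x₄}, X } (|σ(𝒞)| = 16).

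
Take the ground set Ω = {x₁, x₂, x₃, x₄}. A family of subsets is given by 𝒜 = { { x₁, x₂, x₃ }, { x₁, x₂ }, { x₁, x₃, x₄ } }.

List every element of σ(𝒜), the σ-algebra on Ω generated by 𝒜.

σ(𝒜) = { ∅, { x₁ }, { x₂ }, { x₃ }, { x₄ }, { x₁, x₂ }, { x₁, x₃ }, { x₁, x₄ }, { x₂, x₃ }, { x₂, x₄ }, { x₃, x₄ }, { x₁, x₂, x₃ }, { x₁, x₂, x₄ }, { x₁, x₃, x₄ }, { x₂, x₃, x₄ }, Ω }

Derivation:
Begin from { ∅, { x₁, x₂ }, { x₁, x₂, x₃ }, { x₁, x₃, x₄ }, Ω } (that is, 𝒜 plus ∅ and Ω).
Pass 1: +3 →
  { x₂ }  = Ω∖{ x₁, x₃, x₄ }
  { x₄ }  = Ω∖{ x₁, x₂, x₃ }
  { x₃, x₄ }  = Ω∖{ x₁, x₂ }
Pass 2 (3 new):
  { x₂, x₄ }  = { x₄ } ∪ { x₂ }
  { x₁, x₂, x₄ }  = { x₄ } ∪ { x₁, x₂ }
  { x₂, x₃, x₄ }  = { x₂ } ∪ { x₃, x₄ }
Pass 3. New:
  { x₁ }  = Ω∖{ x₂, x₃, x₄ }
  { x₃ }  = Ω∖{ x₁, x₂, x₄ }
  { x₁, x₃ }  = Ω∖{ x₂, x₄ }
Pass 4. New:
  { x₁, x₄ }  = { x₄ } ∪ { x₁ }
  { x₂, x₃ }  = { x₃ } ∪ { x₂ }
Pass 5: no new sets; the family is a σ-algebra.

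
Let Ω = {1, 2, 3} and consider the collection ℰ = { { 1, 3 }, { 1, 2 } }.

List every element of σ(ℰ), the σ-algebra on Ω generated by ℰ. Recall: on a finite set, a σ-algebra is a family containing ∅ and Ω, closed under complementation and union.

σ(ℰ) (8 sets): { {}, { 1 }, { 2 }, { 3 }, { 1, 2 }, { 1, 3 }, { 2, 3 }, Ω }

Working:
Seed the family with ℰ together with ∅ and Ω: { {}, { 1, 2 }, { 1, 3 }, Ω }.
Round 1: +2 →
  { 2 }  = complement { 1, 3 }
  { 3 }  = complement { 1, 2 }
  — 6 sets.
Round 2 adds 1:
  { 2, 3 }  = { 3 } ∪ { 2 }
  — 7 sets.
Round 3: 1 new —
  { 1 }  = complement { 2, 3 }
  — 8 sets.
Round 4: closed — nothing new.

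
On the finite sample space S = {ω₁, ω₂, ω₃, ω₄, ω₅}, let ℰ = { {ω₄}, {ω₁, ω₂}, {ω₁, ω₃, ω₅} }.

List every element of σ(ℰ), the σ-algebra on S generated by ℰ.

Start: ℰ ∪ {∅, S} = { {}, {ω₄}, {ω₁, ω₂}, {ω₁, ω₃, ω₅}, S }.
Iteration 1: 5 new —
  {ω₂, ω₄}  = ᶜ of {ω₁, ω₃, ω₅}
  {ω₁, ω₂, ω₄}  = {ω₁, ω₂} ∪ {ω₄}
  {ω₃, ω₄, ω₅}  = ᶜ of {ω₁, ω₂}
  {ω₁, ω₂, ω₃, ω₅}  = ᶜ of {ω₄}
  {ω₁, ω₃, ω₄, ω₅}  = {ω₄} ∪ {ω₁, ω₃, ω₅}
Iteration 2 (3 new):
  {ω₂}  = ᶜ of {ω₁, ω₃, ω₄, ω₅}
  {ω₃, ω₅}  = ᶜ of {ω₁, ω₂, ω₄}
  {ω₂, ω₃, ω₄, ω₅}  = {ω₃, ω₄, ω₅} ∪ {ω₂, ω₄}
Iteration 3: +2 →
  {ω₁}  = ᶜ of {ω₂, ω₃, ω₄, ω₅}
  {ω₂, ω₃, ω₅}  = {ω₃, ω₅} ∪ {ω₂}
Iteration 4. New:
  {ω₁, ω₄}  = ᶜ of {ω₂, ω₃, ω₅}
Iteration 5: no new sets; the family is a σ-algebra.

σ(ℰ) = { {}, {ω₁}, {ω₂}, {ω₄}, {ω₁, ω₂}, {ω₁, ω₄}, {ω₂, ω₄}, {ω₃, ω₅}, {ω₁, ω₂, ω₄}, {ω₁, ω₃, ω₅}, {ω₂, ω₃, ω₅}, {ω₃, ω₄, ω₅}, {ω₁, ω₂, ω₃, ω₅}, {ω₁, ω₃, ω₄, ω₅}, {ω₂, ω₃, ω₄, ω₅}, S }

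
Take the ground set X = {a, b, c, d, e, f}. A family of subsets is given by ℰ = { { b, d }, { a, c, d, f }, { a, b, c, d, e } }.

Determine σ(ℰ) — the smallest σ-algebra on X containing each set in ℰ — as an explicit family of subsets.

|σ(ℰ)| = 32.  σ(ℰ) = { {}, { b }, { d }, { e }, { f }, { a, c }, { b, d }, { b, e }, { b, f }, { d, e }, { d, f }, { e, f }, { a, b, c }, { a, c, d }, { a, c, e }, { a, c, f }, { b, d, e }, { b, d, f }, { b, e, f }, { d, e, f }, { a, b, c, d }, { a, b, c, e }, { a, b, c, f }, { a, c, d, e }, { a, c, d, f }, { a, c, e, f }, { b, d, e, f }, { a, b, c, d, e }, { a, b, c, d, f }, { a, b, c, e, f }, { a, c, d, e, f }, X }

Check:
Seed the family with ℰ together with ∅ and X: { {}, { b, d }, { a, c, d, f }, { a, b, c, d, e }, X }.
Pass 1 adds 4:
  { f }  = ᶜ of { a, b, c, d, e }
  { b, e }  = ᶜ of { a, c, d, f }
  { a, c, e, f }  = ᶜ of { b, d }
  { a, b, c, d, f }  = { a, c, d, f } ∪ { b, d }
  [9 total]
Pass 2: 6 new —
  { e }  = ᶜ of { a, b, c, d, f }
  { b, d, e }  = { b, e } ∪ { b, d }
  { b, d, f }  = { f } ∪ { b, d }
  { b, e, f }  = { b, e } ∪ { f }
  { a, b, c, e, f }  = { a, c, e, f } ∪ { b, e }
  { a, c, d, e, f }  = { a, c, e, f } ∪ { a, c, d, f }
  [15 total]
Pass 3 adds 7:
  { b }  = ᶜ of { a, c, d, e, f }
  { d }  = ᶜ of { a, b, c, e, f }
  { e, f }  = { f } ∪ { e }
  { a, c, d }  = ᶜ of { b, e, f }
  { a, c, e }  = ᶜ of { b, d, f }
  { a, c, f }  = ᶜ of { b, d, e }
  { b, d, e, f }  = { b, d, f } ∪ { b, e }
  [22 total]
Pass 4 (9 new):
  { a, c }  = ᶜ of { b, d, e, f }
  { b, f }  = { b } ∪ { f }
  { d, e }  = { e } ∪ { d }
  { d, f }  = { f } ∪ { d }
  { d, e, f }  = { e, f } ∪ { d }
  { a, b, c, d }  = ᶜ of { e, f }
  { a, b, c, e }  = { b, e } ∪ { a, c, e }
  { a, b, c, f }  = { a, c, f } ∪ { b }
  { a, c, d, e }  = { a, c, e } ∪ { a, c, d }
  [31 total]
Pass 5 adds 1:
  { a, b, c }  = ᶜ of { d, e, f }
  [32 total]
After Pass 6 the family is unchanged; done.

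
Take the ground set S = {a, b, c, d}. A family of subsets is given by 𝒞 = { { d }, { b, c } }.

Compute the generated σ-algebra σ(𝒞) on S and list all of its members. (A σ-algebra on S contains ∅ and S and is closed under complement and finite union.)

Seed the family with 𝒞 together with ∅ and S: { {  }, { d }, { b, c }, S }.
Step 1. New:
  { a, d }  = S∖{ b, c }
  { a, b, c }  = S∖{ d }
  { b, c, d }  = { d } ∪ { b, c }
  — 7 sets.
Step 2 adds 1:
  { a }  = S∖{ b, c, d }
  — 8 sets.
Step 3: closed — nothing new.

Hence σ(𝒞) has 8 members: { {  }, { a }, { d }, { a, d }, { b, c }, { a, b, c }, { b, c, d }, S }.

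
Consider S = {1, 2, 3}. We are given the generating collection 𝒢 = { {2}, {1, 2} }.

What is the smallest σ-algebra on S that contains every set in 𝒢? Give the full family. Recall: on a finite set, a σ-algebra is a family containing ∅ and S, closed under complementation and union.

Initial family (4 sets): { ∅, {2}, {1, 2}, S }.
Pass 1: +2 →
  {3}  = ᶜ of {1, 2}
  {1, 3}  = ᶜ of {2}
  [6 total]
Pass 2 (1 new):
  {2, 3}  = {3} ∪ {2}
  [7 total]
Pass 3: 1 new —
  {1}  = ᶜ of {2, 3}
  [8 total]
Pass 4: already closed under ᶜ and ∪.

|σ(𝒢)| = 8.  σ(𝒢) = { ∅, {1}, {2}, {3}, {1, 2}, {1, 3}, {2, 3}, S }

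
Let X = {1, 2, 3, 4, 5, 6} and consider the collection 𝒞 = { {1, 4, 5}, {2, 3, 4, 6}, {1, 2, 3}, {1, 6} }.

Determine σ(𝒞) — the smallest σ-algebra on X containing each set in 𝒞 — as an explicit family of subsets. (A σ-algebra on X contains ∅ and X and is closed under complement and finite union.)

Answer: σ(𝒞) = { {}, {1}, {4}, {5}, {6}, {1, 4}, {1, 5}, {1, 6}, {2, 3}, {4, 5}, {4, 6}, {5, 6}, {1, 2, 3}, {1, 4, 5}, {1, 4, 6}, {1, 5, 6}, {2, 3, 4}, {2, 3, 5}, {2, 3, 6}, {4, 5, 6}, {1, 2, 3, 4}, {1, 2, 3, 5}, {1, 2, 3, 6}, {1, 4, 5, 6}, {2, 3, 4, 5}, {2, 3, 4, 6}, {2, 3, 5, 6}, {1, 2, 3, 4, 5}, {1, 2, 3, 4, 6}, {1, 2, 3, 5, 6}, {2, 3, 4, 5, 6}, X }

Trace:
Take S₀ = 𝒞 ∪ {∅, X} = { {}, {1, 6}, {1, 2, 3}, {1, 4, 5}, {2, 3, 4, 6}, X }.
Pass 1. New:
  {1, 5}  = complement {2, 3, 4, 6}
  {2, 3, 6}  = complement {1, 4, 5}
  {4, 5, 6}  = complement {1, 2, 3}
  {1, 2, 3, 6}  = {1, 2, 3} ∪ {1, 6}
  {1, 4, 5, 6}  = {1, 4, 5} ∪ {1, 6}
  {2, 3, 4, 5}  = complement {1, 6}
  {1, 2, 3, 4, 5}  = {1, 4, 5} ∪ {1, 2, 3}
  {1, 2, 3, 4, 6}  = {1, 2, 3} ∪ {2, 3, 4, 6}
  (now 14)
Pass 2 adds 8:
  {5}  = complement {1, 2, 3, 4, 6}
  {6}  = complement {1, 2, 3, 4, 5}
  {2, 3}  = complement {1, 4, 5, 6}
  {4, 5}  = complement {1, 2, 3, 6}
  {1, 5, 6}  = {1, 6} ∪ {1, 5}
  {1, 2, 3, 5}  = {1, 2, 3} ∪ {1, 5}
  {1, 2, 3, 5, 6}  = {2, 3, 6} ∪ {1, 5}
  {2, 3, 4, 5, 6}  = {2, 3, 6} ∪ {2, 3, 4, 5}
  (now 22)
Pass 3: +7 →
  {1}  = complement {2, 3, 4, 5, 6}
  {4}  = complement {1, 2, 3, 5, 6}
  {4, 6}  = complement {1, 2, 3, 5}
  {5, 6}  = {6} ∪ {5}
  {2, 3, 4}  = complement {1, 5, 6}
  {2, 3, 5}  = {5} ∪ {2, 3}
  {2, 3, 5, 6}  = {2, 3, 6} ∪ {5}
  (now 29)
Pass 4: 3 new —
  {1, 4}  = complement {2, 3, 5, 6}
  {1, 4, 6}  = complement {2, 3, 5}
  {1, 2, 3, 4}  = complement {5, 6}
  (now 32)
After Pass 5 the family is unchanged; done.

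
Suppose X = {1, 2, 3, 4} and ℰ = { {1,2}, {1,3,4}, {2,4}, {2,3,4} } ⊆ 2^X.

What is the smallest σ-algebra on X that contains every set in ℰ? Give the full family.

|σ(ℰ)| = 16.  σ(ℰ) = { {}, {1}, {2}, {3}, {4}, {1,2}, {1,3}, {1,4}, {2,3}, {2,4}, {3,4}, {1,2,3}, {1,2,4}, {1,3,4}, {2,3,4}, X }

Working:
Seed the family with ℰ together with ∅ and X: { {}, {1,2}, {2,4}, {1,3,4}, {2,3,4}, X }.
Round 1 adds 5:
  {1}  = complement {2,3,4}
  {2}  = complement {1,3,4}
  {1,3}  = complement {2,4}
  {3,4}  = complement {1,2}
  {1,2,4}  = {1,2} ∪ {2,4}
  (now 11)
Round 2 (2 new):
  {3}  = complement {1,2,4}
  {1,2,3}  = {1,2} ∪ {1,3}
  (now 13)
Round 3 adds 2:
  {4}  = complement {1,2,3}
  {2,3}  = {3} ∪ {2}
  (now 15)
Round 4 adds 1:
  {1,4}  = complement {2,3}
  (now 16)
Round 5: no new sets; the family is a σ-algebra.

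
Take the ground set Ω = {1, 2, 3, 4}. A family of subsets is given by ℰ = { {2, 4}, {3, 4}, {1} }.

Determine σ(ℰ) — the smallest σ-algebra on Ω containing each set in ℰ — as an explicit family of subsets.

|σ(ℰ)| = 16.  σ(ℰ) = { {}, {1}, {2}, {3}, {4}, {1, 2}, {1, 3}, {1, 4}, {2, 3}, {2, 4}, {3, 4}, {1, 2, 3}, {1, 2, 4}, {1, 3, 4}, {2, 3, 4}, Ω }

Working:
Start: ℰ ∪ {∅, Ω} = { {}, {1}, {2, 4}, {3, 4}, Ω }.
Iteration 1. New:
  {1, 2}  = ᶜ of {3, 4}
  {1, 3}  = ᶜ of {2, 4}
  {1, 2, 4}  = {2, 4} ∪ {1}
  {1, 3, 4}  = {3, 4} ∪ {1}
  {2, 3, 4}  = ᶜ of {1}
  (now 10)
Iteration 2: +3 →
  {2}  = ᶜ of {1, 3, 4}
  {3}  = ᶜ of {1, 2, 4}
  {1, 2, 3}  = {1, 2} ∪ {1, 3}
  (now 13)
Iteration 3. New:
  {4}  = ᶜ of {1, 2, 3}
  {2, 3}  = {3} ∪ {2}
  (now 15)
Iteration 4: 1 new —
  {1, 4}  = ᶜ of {2, 3}
  (now 16)
Iteration 5: already closed under ᶜ and ∪.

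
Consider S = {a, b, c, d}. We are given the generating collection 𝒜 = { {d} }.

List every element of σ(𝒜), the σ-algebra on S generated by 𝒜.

σ(𝒜) = { {}, {d}, {a,b,c}, S }

Working:
Seed the family with 𝒜 together with ∅ and S: { {}, {d}, S }.
Round 1 adds 1:
  {a,b,c}  = ᶜ of {d}
  (now 4)
Round 2: stable.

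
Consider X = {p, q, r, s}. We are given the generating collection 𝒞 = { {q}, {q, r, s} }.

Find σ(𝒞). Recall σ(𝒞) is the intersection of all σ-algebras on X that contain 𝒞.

|σ(𝒞)| = 8.  σ(𝒞) = { ∅, {p}, {q}, {p, q}, {r, s}, {p, r, s}, {q, r, s}, X }

Check:
Seed the family with 𝒞 together with ∅ and X: { ∅, {q}, {q, r, s}, X }.
Pass 1: 2 new —
  {p}  = ᶜ of {q, r, s}
  {p, r, s}  = ᶜ of {q}
  — 6 sets.
Pass 2. New:
  {p, q}  = {q} ∪ {p}
  — 7 sets.
Pass 3 (1 new):
  {r, s}  = ᶜ of {p, q}
  — 8 sets.
After Pass 4 the family is unchanged; done.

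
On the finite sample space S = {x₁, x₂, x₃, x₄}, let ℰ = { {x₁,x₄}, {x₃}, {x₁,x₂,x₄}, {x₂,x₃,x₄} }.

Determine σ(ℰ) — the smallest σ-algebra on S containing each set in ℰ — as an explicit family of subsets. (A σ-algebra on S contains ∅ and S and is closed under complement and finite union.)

σ(ℰ) (16 sets): { {}, {x₁}, {x₂}, {x₃}, {x₄}, {x₁,x₂}, {x₁,x₃}, {x₁,x₄}, {x₂,x₃}, {x₂,x₄}, {x₃,x₄}, {x₁,x₂,x₃}, {x₁,x₂,x₄}, {x₁,x₃,x₄}, {x₂,x₃,x₄}, S }

Trace:
Take S₀ = ℰ ∪ {∅, S} = { {}, {x₃}, {x₁,x₄}, {x₁,x₂,x₄}, {x₂,x₃,x₄}, S }.
Iteration 1: 3 new —
  {x₁}  = complement {x₂,x₃,x₄}
  {x₂,x₃}  = complement {x₁,x₄}
  {x₁,x₃,x₄}  = {x₃} ∪ {x₁,x₄}
Iteration 2 adds 3:
  {x₂}  = complement {x₁,x₃,x₄}
  {x₁,x₃}  = {x₃} ∪ {x₁}
  {x₁,x₂,x₃}  = {x₂,x₃} ∪ {x₁}
Iteration 3: 3 new —
  {x₄}  = complement {x₁,x₂,x₃}
  {x₁,x₂}  = {x₂} ∪ {x₁}
  {x₂,x₄}  = complement {x₁,x₃}
Iteration 4 adds 1:
  {x₃,x₄}  = complement {x₁,x₂}
Iteration 5: already closed under ᶜ and ∪.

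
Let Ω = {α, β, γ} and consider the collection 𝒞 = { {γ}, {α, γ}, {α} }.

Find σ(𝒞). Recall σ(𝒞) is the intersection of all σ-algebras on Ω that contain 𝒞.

Answer: σ(𝒞) = { ∅, {α}, {β}, {γ}, {α, β}, {α, γ}, {β, γ}, Ω }

Derivation:
Begin from { ∅, {α}, {γ}, {α, γ}, Ω } (that is, 𝒞 plus ∅ and Ω).
Round 1: 3 new —
  {β}  = {α, γ}ᶜ
  {α, β}  = {γ}ᶜ
  {β, γ}  = {α}ᶜ
  (now 8)
After Round 2 the family is unchanged; done.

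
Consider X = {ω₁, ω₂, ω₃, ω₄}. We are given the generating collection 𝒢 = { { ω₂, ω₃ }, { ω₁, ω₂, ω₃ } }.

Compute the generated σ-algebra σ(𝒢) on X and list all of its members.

σ(𝒢) (8 sets): { {  }, { ω₁ }, { ω₄ }, { ω₁, ω₄ }, { ω₂, ω₃ }, { ω₁, ω₂, ω₃ }, { ω₂, ω₃, ω₄ }, X }

Working:
Take S₀ = 𝒢 ∪ {∅, X} = { {  }, { ω₂, ω₃ }, { ω₁, ω₂, ω₃ }, X }.
Round 1 adds 2:
  { ω₄ }  = complement { ω₁, ω₂, ω₃ }
  { ω₁, ω₄ }  = complement { ω₂, ω₃ }
  — 6 sets.
Round 2. New:
  { ω₂, ω₃, ω₄ }  = { ω₂, ω₃ } ∪ { ω₄ }
  — 7 sets.
Round 3. New:
  { ω₁ }  = complement { ω₂, ω₃, ω₄ }
  — 8 sets.
After Round 4 the family is unchanged; done.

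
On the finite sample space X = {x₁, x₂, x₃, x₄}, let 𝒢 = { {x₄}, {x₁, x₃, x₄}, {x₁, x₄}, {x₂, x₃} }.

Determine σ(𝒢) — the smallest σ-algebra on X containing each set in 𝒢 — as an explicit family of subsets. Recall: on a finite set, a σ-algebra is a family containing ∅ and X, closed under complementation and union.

Seed the family with 𝒢 together with ∅ and X: { {}, {x₄}, {x₁, x₄}, {x₂, x₃}, {x₁, x₃, x₄}, X }.
Iteration 1 adds 3:
  {x₂}  = {x₁, x₃, x₄}ᶜ
  {x₁, x₂, x₃}  = {x₄}ᶜ
  {x₂, x₃, x₄}  = {x₂, x₃} ∪ {x₄}
  [9 total]
Iteration 2: +3 →
  {x₁}  = {x₂, x₃, x₄}ᶜ
  {x₂, x₄}  = {x₂} ∪ {x₄}
  {x₁, x₂, x₄}  = {x₂} ∪ {x₁, x₄}
  [12 total]
Iteration 3 (3 new):
  {x₃}  = {x₁, x₂, x₄}ᶜ
  {x₁, x₂}  = {x₂} ∪ {x₁}
  {x₁, x₃}  = {x₂, x₄}ᶜ
  [15 total]
Iteration 4: 1 new —
  {x₃, x₄}  = {x₁, x₂}ᶜ
  [16 total]
Iteration 5: closed — nothing new.

|σ(𝒢)| = 16.  σ(𝒢) = { {}, {x₁}, {x₂}, {x₃}, {x₄}, {x₁, x₂}, {x₁, x₃}, {x₁, x₄}, {x₂, x₃}, {x₂, x₄}, {x₃, x₄}, {x₁, x₂, x₃}, {x₁, x₂, x₄}, {x₁, x₃, x₄}, {x₂, x₃, x₄}, X }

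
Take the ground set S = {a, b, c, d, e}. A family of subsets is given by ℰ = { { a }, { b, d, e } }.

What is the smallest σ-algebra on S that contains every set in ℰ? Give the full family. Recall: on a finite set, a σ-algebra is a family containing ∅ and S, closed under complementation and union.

Answer: σ(ℰ) = { {  }, { a }, { c }, { a, c }, { b, d, e }, { a, b, d, e }, { b, c, d, e }, S }

Check:
Initial family (4 sets): { {  }, { a }, { b, d, e }, S }.
Step 1: +3 →
  { a, c }  = ᶜ of { b, d, e }
  { a, b, d, e }  = { a } ∪ { b, d, e }
  { b, c, d, e }  = ᶜ of { a }
  [7 total]
Step 2 adds 1:
  { c }  = ᶜ of { a, b, d, e }
  [8 total]
Step 3: no new sets; the family is a σ-algebra.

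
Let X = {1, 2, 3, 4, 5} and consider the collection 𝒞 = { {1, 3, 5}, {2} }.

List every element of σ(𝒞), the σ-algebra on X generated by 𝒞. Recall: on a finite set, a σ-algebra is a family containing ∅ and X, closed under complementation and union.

σ(𝒞) (8 sets): { {}, {2}, {4}, {2, 4}, {1, 3, 5}, {1, 2, 3, 5}, {1, 3, 4, 5}, X }

Derivation:
Take S₀ = 𝒞 ∪ {∅, X} = { {}, {2}, {1, 3, 5}, X }.
Pass 1: 3 new —
  {2, 4}  = {1, 3, 5}ᶜ
  {1, 2, 3, 5}  = {1, 3, 5} ∪ {2}
  {1, 3, 4, 5}  = {2}ᶜ
  [7 total]
Pass 2 (1 new):
  {4}  = {1, 2, 3, 5}ᶜ
  [8 total]
Pass 3: already closed under ᶜ and ∪.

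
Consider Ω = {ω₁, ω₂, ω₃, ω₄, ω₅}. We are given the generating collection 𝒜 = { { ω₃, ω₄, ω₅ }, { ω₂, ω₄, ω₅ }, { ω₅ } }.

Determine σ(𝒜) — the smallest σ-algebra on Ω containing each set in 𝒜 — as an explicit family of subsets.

|σ(𝒜)| = 32.  σ(𝒜) = { {  }, { ω₁ }, { ω₂ }, { ω₃ }, { ω₄ }, { ω₅ }, { ω₁, ω₂ }, { ω₁, ω₃ }, { ω₁, ω₄ }, { ω₁, ω₅ }, { ω₂, ω₃ }, { ω₂, ω₄ }, { ω₂, ω₅ }, { ω₃, ω₄ }, { ω₃, ω₅ }, { ω₄, ω₅ }, { ω₁, ω₂, ω₃ }, { ω₁, ω₂, ω₄ }, { ω₁, ω₂, ω₅ }, { ω₁, ω₃, ω₄ }, { ω₁, ω₃, ω₅ }, { ω₁, ω₄, ω₅ }, { ω₂, ω₃, ω₄ }, { ω₂, ω₃, ω₅ }, { ω₂, ω₄, ω₅ }, { ω₃, ω₄, ω₅ }, { ω₁, ω₂, ω₃, ω₄ }, { ω₁, ω₂, ω₃, ω₅ }, { ω₁, ω₂, ω₄, ω₅ }, { ω₁, ω₃, ω₄, ω₅ }, { ω₂, ω₃, ω₄, ω₅ }, Ω }

Check:
Begin from { {  }, { ω₅ }, { ω₂, ω₄, ω₅ }, { ω₃, ω₄, ω₅ }, Ω } (that is, 𝒜 plus ∅ and Ω).
Pass 1 adds 4:
  { ω₁, ω₂ }  = complement { ω₃, ω₄, ω₅ }
  { ω₁, ω₃ }  = complement { ω₂, ω₄, ω₅ }
  { ω₁, ω₂, ω₃, ω₄ }  = complement { ω₅ }
  { ω₂, ω₃, ω₄, ω₅ }  = { ω₃, ω₄, ω₅ } ∪ { ω₂, ω₄, ω₅ }
Pass 2: +6 →
  { ω₁ }  = complement { ω₂, ω₃, ω₄, ω₅ }
  { ω₁, ω₂, ω₃ }  = { ω₁, ω₂ } ∪ { ω₁, ω₃ }
  { ω₁, ω₂, ω₅ }  = { ω₁, ω₂ } ∪ { ω₅ }
  { ω₁, ω₃, ω₅ }  = { ω₅ } ∪ { ω₁, ω₃ }
  { ω₁, ω₂, ω₄, ω₅ }  = { ω₁, ω₂ } ∪ { ω₂, ω₄, ω₅ }
  { ω₁, ω₃, ω₄, ω₅ }  = { ω₃, ω₄, ω₅ } ∪ { ω₁, ω₃ }
Pass 3. New:
  { ω₂ }  = complement { ω₁, ω₃, ω₄, ω₅ }
  { ω₃ }  = complement { ω₁, ω₂, ω₄, ω₅ }
  { ω₁, ω₅ }  = { ω₅ } ∪ { ω₁ }
  { ω₂, ω₄ }  = complement { ω₁, ω₃, ω₅ }
  { ω₃, ω₄ }  = complement { ω₁, ω₂, ω₅ }
  { ω₄, ω₅ }  = complement { ω₁, ω₂, ω₃ }
  { ω₁, ω₂, ω₃, ω₅ }  = { ω₁, ω₂, ω₅ } ∪ { ω₁, ω₂, ω₃ }
Pass 4 adds 8:
  { ω₄ }  = complement { ω₁, ω₂, ω₃, ω₅ }
  { ω₂, ω₃ }  = { ω₂ } ∪ { ω₃ }
  { ω₂, ω₅ }  = { ω₂ } ∪ { ω₅ }
  { ω₃, ω₅ }  = { ω₅ } ∪ { ω₃ }
  { ω₁, ω₂, ω₄ }  = { ω₂, ω₄ } ∪ { ω₁, ω₂ }
  { ω₁, ω₃, ω₄ }  = { ω₃, ω₄ } ∪ { ω₁, ω₃ }
  { ω₁, ω₄, ω₅ }  = { ω₄, ω₅ } ∪ { ω₁, ω₅ }
  { ω₂, ω₃, ω₄ }  = complement { ω₁, ω₅ }
Pass 5 adds 2:
  { ω₁, ω₄ }  = { ω₄ } ∪ { ω₁ }
  { ω₂, ω₃, ω₅ }  = { ω₂, ω₅ } ∪ { ω₃ }
Pass 6: no new sets; the family is a σ-algebra.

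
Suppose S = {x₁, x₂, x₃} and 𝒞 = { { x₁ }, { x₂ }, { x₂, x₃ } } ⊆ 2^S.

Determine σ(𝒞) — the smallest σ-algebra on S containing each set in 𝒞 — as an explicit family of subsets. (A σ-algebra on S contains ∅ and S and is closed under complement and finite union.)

Seed the family with 𝒞 together with ∅ and S: { ∅, { x₁ }, { x₂ }, { x₂, x₃ }, S }.
Iteration 1 adds 2:
  { x₁, x₂ }  = { x₂ } ∪ { x₁ }
  { x₁, x₃ }  = complement { x₂ }
  |family| = 7
Iteration 2: +1 →
  { x₃ }  = complement { x₁, x₂ }
  |family| = 8
Iteration 3: already closed under ᶜ and ∪.

|σ(𝒞)| = 8.  σ(𝒞) = { ∅, { x₁ }, { x₂ }, { x₃ }, { x₁, x₂ }, { x₁, x₃ }, { x₂, x₃ }, S }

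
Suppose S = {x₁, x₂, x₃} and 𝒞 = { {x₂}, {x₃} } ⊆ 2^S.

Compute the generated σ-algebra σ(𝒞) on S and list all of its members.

σ(𝒞) (8 sets): { ∅, {x₁}, {x₂}, {x₃}, {x₁, x₂}, {x₁, x₃}, {x₂, x₃}, S }

Derivation:
Initial family (4 sets): { ∅, {x₂}, {x₃}, S }.
Pass 1: +3 →
  {x₁, x₂}  = {x₃}ᶜ
  {x₁, x₃}  = {x₂}ᶜ
  {x₂, x₃}  = {x₃} ∪ {x₂}
  (now 7)
Pass 2. New:
  {x₁}  = {x₂, x₃}ᶜ
  (now 8)
Pass 3: closed — nothing new.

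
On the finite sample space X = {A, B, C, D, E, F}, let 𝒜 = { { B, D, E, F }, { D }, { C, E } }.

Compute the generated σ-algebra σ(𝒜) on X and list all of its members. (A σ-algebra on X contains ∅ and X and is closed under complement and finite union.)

Take S₀ = 𝒜 ∪ {∅, X} = { {}, { D }, { C, E }, { B, D, E, F }, X }.
Pass 1: 5 new —
  { A, C }  = X∖{ B, D, E, F }
  { C, D, E }  = { D } ∪ { C, E }
  { A, B, D, F }  = X∖{ C, E }
  { A, B, C, E, F }  = X∖{ D }
  { B, C, D, E, F }  = { B, D, E, F } ∪ { C, E }
  — 10 sets.
Pass 2: 7 new —
  { A }  = X∖{ B, C, D, E, F }
  { A, B, F }  = X∖{ C, D, E }
  { A, C, D }  = { A, C } ∪ { D }
  { A, C, E }  = { A, C } ∪ { C, E }
  { A, C, D, E }  = { C, D, E } ∪ { A, C }
  { A, B, C, D, F }  = { A, B, D, F } ∪ { A, C }
  { A, B, D, E, F }  = { A, B, D, F } ∪ { B, D, E, F }
  — 17 sets.
Pass 3: 7 new —
  { C }  = X∖{ A, B, D, E, F }
  { E }  = X∖{ A, B, C, D, F }
  { A, D }  = { A } ∪ { D }
  { B, F }  = X∖{ A, C, D, E }
  { B, D, F }  = X∖{ A, C, E }
  { B, E, F }  = X∖{ A, C, D }
  { A, B, C, F }  = { A, C } ∪ { A, B, F }
  — 24 sets.
Pass 4 adds 8:
  { A, E }  = { E } ∪ { A }
  { C, D }  = { C } ∪ { D }
  { D, E }  = X∖{ A, B, C, F }
  { A, D, E }  = { E } ∪ { A, D }
  { B, C, F }  = { B, F } ∪ { C }
  { A, B, E, F }  = { B, E, F } ∪ { A, B, F }
  { B, C, D, F }  = { B, D, F } ∪ { C }
  { B, C, E, F }  = X∖{ A, D }
  — 32 sets.
Pass 5: no new sets; the family is a σ-algebra.

Hence σ(𝒜) has 32 members: { {}, { A }, { C }, { D }, { E }, { A, C }, { A, D }, { A, E }, { B, F }, { C, D }, { C, E }, { D, E }, { A, B, F }, { A, C, D }, { A, C, E }, { A, D, E }, { B, C, F }, { B, D, F }, { B, E, F }, { C, D, E }, { A, B, C, F }, { A, B, D, F }, { A, B, E, F }, { A, C, D, E }, { B, C, D, F }, { B, C, E, F }, { B, D, E, F }, { A, B, C, D, F }, { A, B, C, E, F }, { A, B, D, E, F }, { B, C, D, E, F }, X }.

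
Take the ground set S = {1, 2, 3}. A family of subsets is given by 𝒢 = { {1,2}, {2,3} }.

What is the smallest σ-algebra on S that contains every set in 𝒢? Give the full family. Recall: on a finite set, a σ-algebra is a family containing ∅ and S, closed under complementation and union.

Answer: σ(𝒢) = { {}, {1}, {2}, {3}, {1,2}, {1,3}, {2,3}, S }

Derivation:
Seed the family with 𝒢 together with ∅ and S: { {}, {1,2}, {2,3}, S }.
Iteration 1: +2 →
  {1}  = complement {2,3}
  {3}  = complement {1,2}
  (now 6)
Iteration 2 (1 new):
  {1,3}  = {3} ∪ {1}
  (now 7)
Iteration 3: 1 new —
  {2}  = complement {1,3}
  (now 8)
Iteration 4: no new sets; the family is a σ-algebra.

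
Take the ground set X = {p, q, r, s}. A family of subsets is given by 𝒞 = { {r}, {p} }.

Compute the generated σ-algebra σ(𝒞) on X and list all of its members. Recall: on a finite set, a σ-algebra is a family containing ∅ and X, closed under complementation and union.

|σ(𝒞)| = 8.  σ(𝒞) = { {}, {p}, {r}, {p,r}, {q,s}, {p,q,s}, {q,r,s}, X }

Working:
Begin from { {}, {p}, {r}, X } (that is, 𝒞 plus ∅ and X).
Iteration 1: +3 →
  {p,r}  = {r} ∪ {p}
  {p,q,s}  = ᶜ of {r}
  {q,r,s}  = ᶜ of {p}
  (now 7)
Iteration 2: 1 new —
  {q,s}  = ᶜ of {p,r}
  (now 8)
After Iteration 3 the family is unchanged; done.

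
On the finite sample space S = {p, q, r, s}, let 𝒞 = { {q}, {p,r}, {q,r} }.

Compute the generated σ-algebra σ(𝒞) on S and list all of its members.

Seed the family with 𝒞 together with ∅ and S: { {}, {q}, {p,r}, {q,r}, S }.
Step 1 (4 new):
  {p,s}  = {q,r}ᶜ
  {q,s}  = {p,r}ᶜ
  {p,q,r}  = {q,r} ∪ {p,r}
  {p,r,s}  = {q}ᶜ
  [9 total]
Step 2. New:
  {s}  = {p,q,r}ᶜ
  {p,q,s}  = {q} ∪ {p,s}
  {q,r,s}  = {q,r} ∪ {q,s}
  [12 total]
Step 3 adds 2:
  {p}  = {q,r,s}ᶜ
  {r}  = {p,q,s}ᶜ
  [14 total]
Step 4 (2 new):
  {p,q}  = {q} ∪ {p}
  {r,s}  = {r} ∪ {s}
  [16 total]
Step 5 adds nothing — fixpoint reached.

|σ(𝒞)| = 16.  σ(𝒞) = { {}, {p}, {q}, {r}, {s}, {p,q}, {p,r}, {p,s}, {q,r}, {q,s}, {r,s}, {p,q,r}, {p,q,s}, {p,r,s}, {q,r,s}, S }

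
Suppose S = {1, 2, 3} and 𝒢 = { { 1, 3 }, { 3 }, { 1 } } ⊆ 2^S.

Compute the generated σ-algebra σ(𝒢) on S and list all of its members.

σ(𝒢) = { {}, { 1 }, { 2 }, { 3 }, { 1, 2 }, { 1, 3 }, { 2, 3 }, S }

Working:
Initial family (5 sets): { {}, { 1 }, { 3 }, { 1, 3 }, S }.
Round 1: +3 →
  { 2 }  = complement { 1, 3 }
  { 1, 2 }  = complement { 3 }
  { 2, 3 }  = complement { 1 }
  — 8 sets.
Round 2: closed — nothing new.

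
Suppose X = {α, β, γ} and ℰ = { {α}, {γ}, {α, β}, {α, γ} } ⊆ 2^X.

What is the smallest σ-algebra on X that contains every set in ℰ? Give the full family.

Start: ℰ ∪ {∅, X} = { {}, {α}, {γ}, {α, β}, {α, γ}, X }.
Round 1 adds 2:
  {β}  = complement {α, γ}
  {β, γ}  = complement {α}
  — 8 sets.
Round 2: stable.

|σ(ℰ)| = 8.  σ(ℰ) = { {}, {α}, {β}, {γ}, {α, β}, {α, γ}, {β, γ}, X }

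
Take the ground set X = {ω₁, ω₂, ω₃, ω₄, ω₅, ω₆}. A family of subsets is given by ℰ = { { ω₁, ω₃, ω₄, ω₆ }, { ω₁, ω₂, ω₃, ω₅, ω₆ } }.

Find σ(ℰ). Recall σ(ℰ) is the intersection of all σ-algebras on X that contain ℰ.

σ(ℰ) = { {  }, { ω₄ }, { ω₂, ω₅ }, { ω₁, ω₃, ω₆ }, { ω₂, ω₄, ω₅ }, { ω₁, ω₃, ω₄, ω₆ }, { ω₁, ω₂, ω₃, ω₅, ω₆ }, X }

Trace:
Initial family (4 sets): { {  }, { ω₁, ω₃, ω₄, ω₆ }, { ω₁, ω₂, ω₃, ω₅, ω₆ }, X }.
Pass 1: 2 new —
  { ω₄ }  = ᶜ of { ω₁, ω₂, ω₃, ω₅, ω₆ }
  { ω₂, ω₅ }  = ᶜ of { ω₁, ω₃, ω₄, ω₆ }
  (now 6)
Pass 2: +1 →
  { ω₂, ω₄, ω₅ }  = { ω₂, ω₅ } ∪ { ω₄ }
  (now 7)
Pass 3. New:
  { ω₁, ω₃, ω₆ }  = ᶜ of { ω₂, ω₄, ω₅ }
  (now 8)
Pass 4: no new sets; the family is a σ-algebra.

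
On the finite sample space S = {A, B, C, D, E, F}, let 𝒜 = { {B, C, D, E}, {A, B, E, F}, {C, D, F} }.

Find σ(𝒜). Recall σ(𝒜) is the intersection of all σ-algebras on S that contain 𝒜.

Answer: σ(𝒜) = { {}, {A}, {F}, {A, F}, {B, E}, {C, D}, {A, B, E}, {A, C, D}, {B, E, F}, {C, D, F}, {A, B, E, F}, {A, C, D, F}, {B, C, D, E}, {A, B, C, D, E}, {B, C, D, E, F}, S }

Derivation:
Initial family (5 sets): { {}, {C, D, F}, {A, B, E, F}, {B, C, D, E}, S }.
Pass 1 adds 4:
  {A, F}  = {B, C, D, E}ᶜ
  {C, D}  = {A, B, E, F}ᶜ
  {A, B, E}  = {C, D, F}ᶜ
  {B, C, D, E, F}  = {C, D, F} ∪ {B, C, D, E}
  — 9 sets.
Pass 2: 3 new —
  {A}  = {B, C, D, E, F}ᶜ
  {A, C, D, F}  = {C, D} ∪ {A, F}
  {A, B, C, D, E}  = {C, D} ∪ {A, B, E}
  — 12 sets.
Pass 3 (3 new):
  {F}  = {A, B, C, D, E}ᶜ
  {B, E}  = {A, C, D, F}ᶜ
  {A, C, D}  = {C, D} ∪ {A}
  — 15 sets.
Pass 4 adds 1:
  {B, E, F}  = {A, C, D}ᶜ
  — 16 sets.
Pass 5 adds nothing — fixpoint reached.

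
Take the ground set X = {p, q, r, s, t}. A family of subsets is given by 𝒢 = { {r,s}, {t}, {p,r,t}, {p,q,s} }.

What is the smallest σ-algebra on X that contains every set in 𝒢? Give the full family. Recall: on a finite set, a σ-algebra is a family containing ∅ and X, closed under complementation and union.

Seed the family with 𝒢 together with ∅ and X: { {}, {t}, {r,s}, {p,q,s}, {p,r,t}, X }.
Round 1 (7 new):
  {q,s}  = ᶜ of {p,r,t}
  {r,t}  = ᶜ of {p,q,s}
  {p,q,t}  = ᶜ of {r,s}
  {r,s,t}  = {r,s} ∪ {t}
  {p,q,r,s}  = ᶜ of {t}
  {p,q,s,t}  = {p,q,s} ∪ {t}
  {p,r,s,t}  = {r,s} ∪ {p,r,t}
  (now 13)
Round 2. New:
  {q}  = ᶜ of {p,r,s,t}
  {r}  = ᶜ of {p,q,s,t}
  {p,q}  = ᶜ of {r,s,t}
  {q,r,s}  = {r,s} ∪ {q,s}
  {q,s,t}  = {t} ∪ {q,s}
  {p,q,r,t}  = {p,r,t} ∪ {p,q,t}
  {q,r,s,t}  = {r,s,t} ∪ {q,s}
  (now 20)
Round 3: 8 new —
  {p}  = ᶜ of {q,r,s,t}
  {s}  = ᶜ of {p,q,r,t}
  {p,r}  = ᶜ of {q,s,t}
  {p,t}  = ᶜ of {q,r,s}
  {q,r}  = {q} ∪ {r}
  {q,t}  = {q} ∪ {t}
  {p,q,r}  = {p,q} ∪ {r}
  {q,r,t}  = {q} ∪ {r,t}
  (now 28)
Round 4: 4 new —
  {p,s}  = ᶜ of {q,r,t}
  {s,t}  = ᶜ of {p,q,r}
  {p,r,s}  = ᶜ of {q,t}
  {p,s,t}  = ᶜ of {q,r}
  (now 32)
Round 5: closed — nothing new.

σ(𝒢) = { {}, {p}, {q}, {r}, {s}, {t}, {p,q}, {p,r}, {p,s}, {p,t}, {q,r}, {q,s}, {q,t}, {r,s}, {r,t}, {s,t}, {p,q,r}, {p,q,s}, {p,q,t}, {p,r,s}, {p,r,t}, {p,s,t}, {q,r,s}, {q,r,t}, {q,s,t}, {r,s,t}, {p,q,r,s}, {p,q,r,t}, {p,q,s,t}, {p,r,s,t}, {q,r,s,t}, X }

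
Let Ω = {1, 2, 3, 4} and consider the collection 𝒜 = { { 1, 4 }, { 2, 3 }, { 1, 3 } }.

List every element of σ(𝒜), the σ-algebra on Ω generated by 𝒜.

|σ(𝒜)| = 16.  σ(𝒜) = { {}, { 1 }, { 2 }, { 3 }, { 4 }, { 1, 2 }, { 1, 3 }, { 1, 4 }, { 2, 3 }, { 2, 4 }, { 3, 4 }, { 1, 2, 3 }, { 1, 2, 4 }, { 1, 3, 4 }, { 2, 3, 4 }, Ω }

Trace:
Take S₀ = 𝒜 ∪ {∅, Ω} = { {}, { 1, 3 }, { 1, 4 }, { 2, 3 }, Ω }.
Step 1: 3 new —
  { 2, 4 }  = ᶜ of { 1, 3 }
  { 1, 2, 3 }  = { 2, 3 } ∪ { 1, 3 }
  { 1, 3, 4 }  = { 1, 4 } ∪ { 1, 3 }
  (now 8)
Step 2: +4 →
  { 2 }  = ᶜ of { 1, 3, 4 }
  { 4 }  = ᶜ of { 1, 2, 3 }
  { 1, 2, 4 }  = { 1, 4 } ∪ { 2, 4 }
  { 2, 3, 4 }  = { 2, 3 } ∪ { 2, 4 }
  (now 12)
Step 3 adds 2:
  { 1 }  = ᶜ of { 2, 3, 4 }
  { 3 }  = ᶜ of { 1, 2, 4 }
  (now 14)
Step 4. New:
  { 1, 2 }  = { 2 } ∪ { 1 }
  { 3, 4 }  = { 3 } ∪ { 4 }
  (now 16)
Step 5: stable.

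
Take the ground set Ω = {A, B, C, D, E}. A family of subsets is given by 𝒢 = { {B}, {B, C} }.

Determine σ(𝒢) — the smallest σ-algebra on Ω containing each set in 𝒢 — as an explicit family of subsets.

σ(𝒢) (8 sets): { {}, {B}, {C}, {B, C}, {A, D, E}, {A, B, D, E}, {A, C, D, E}, Ω }

Derivation:
Start: 𝒢 ∪ {∅, Ω} = { {}, {B}, {B, C}, Ω }.
Round 1 adds 2:
  {A, D, E}  = complement {B, C}
  {A, C, D, E}  = complement {B}
  [6 total]
Round 2 adds 1:
  {A, B, D, E}  = {A, D, E} ∪ {B}
  [7 total]
Round 3 adds 1:
  {C}  = complement {A, B, D, E}
  [8 total]
Round 4: already closed under ᶜ and ∪.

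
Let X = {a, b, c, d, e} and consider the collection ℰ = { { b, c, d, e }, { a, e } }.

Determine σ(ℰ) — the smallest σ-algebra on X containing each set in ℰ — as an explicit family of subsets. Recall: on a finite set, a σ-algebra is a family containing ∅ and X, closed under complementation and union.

Answer: σ(ℰ) = { ∅, { a }, { e }, { a, e }, { b, c, d }, { a, b, c, d }, { b, c, d, e }, X }

Check:
Start: ℰ ∪ {∅, X} = { ∅, { a, e }, { b, c, d, e }, X }.
Iteration 1. New:
  { a }  = { b, c, d, e }ᶜ
  { b, c, d }  = { a, e }ᶜ
  — 6 sets.
Iteration 2. New:
  { a, b, c, d }  = { b, c, d } ∪ { a }
  — 7 sets.
Iteration 3. New:
  { e }  = { a, b, c, d }ᶜ
  — 8 sets.
Iteration 4 adds nothing — fixpoint reached.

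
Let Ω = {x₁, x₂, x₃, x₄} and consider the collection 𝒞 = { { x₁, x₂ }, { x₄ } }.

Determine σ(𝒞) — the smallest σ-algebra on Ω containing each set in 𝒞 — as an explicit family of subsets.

Answer: σ(𝒞) = { {  }, { x₃ }, { x₄ }, { x₁, x₂ }, { x₃, x₄ }, { x₁, x₂, x₃ }, { x₁, x₂, x₄ }, Ω }

Working:
Begin from { {  }, { x₄ }, { x₁, x₂ }, Ω } (that is, 𝒞 plus ∅ and Ω).
Step 1: +3 →
  { x₃, x₄ }  = Ω∖{ x₁, x₂ }
  { x₁, x₂, x₃ }  = Ω∖{ x₄ }
  { x₁, x₂, x₄ }  = { x₁, x₂ } ∪ { x₄ }
  — 7 sets.
Step 2 adds 1:
  { x₃ }  = Ω∖{ x₁, x₂, x₄ }
  — 8 sets.
Step 3: stable.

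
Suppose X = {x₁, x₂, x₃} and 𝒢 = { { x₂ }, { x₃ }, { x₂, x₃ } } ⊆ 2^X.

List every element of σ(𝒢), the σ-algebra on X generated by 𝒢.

Begin from { ∅, { x₂ }, { x₃ }, { x₂, x₃ }, X } (that is, 𝒢 plus ∅ and X).
Round 1. New:
  { x₁ }  = { x₂, x₃ }ᶜ
  { x₁, x₂ }  = { x₃ }ᶜ
  { x₁, x₃ }  = { x₂ }ᶜ
  [8 total]
Round 2 adds nothing — fixpoint reached.

|σ(𝒢)| = 8.  σ(𝒢) = { ∅, { x₁ }, { x₂ }, { x₃ }, { x₁, x₂ }, { x₁, x₃ }, { x₂, x₃ }, X }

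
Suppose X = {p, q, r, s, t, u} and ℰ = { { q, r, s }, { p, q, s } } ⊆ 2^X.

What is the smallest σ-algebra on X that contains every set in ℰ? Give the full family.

Seed the family with ℰ together with ∅ and X: { ∅, { p, q, s }, { q, r, s }, X }.
Iteration 1. New:
  { p, t, u }  = ᶜ of { q, r, s }
  { r, t, u }  = ᶜ of { p, q, s }
  { p, q, r, s }  = { p, q, s } ∪ { q, r, s }
  [7 total]
Iteration 2 (4 new):
  { t, u }  = ᶜ of { p, q, r, s }
  { p, r, t, u }  = { p, t, u } ∪ { r, t, u }
  { p, q, s, t, u }  = { p, t, u } ∪ { p, q, s }
  { q, r, s, t, u }  = { q, r, s } ∪ { r, t, u }
  [11 total]
Iteration 3: 3 new —
  { p }  = ᶜ of { q, r, s, t, u }
  { r }  = ᶜ of { p, q, s, t, u }
  { q, s }  = ᶜ of { p, r, t, u }
  [14 total]
Iteration 4: +2 →
  { p, r }  = { r } ∪ { p }
  { q, s, t, u }  = { t, u } ∪ { q, s }
  [16 total]
Iteration 5: no new sets; the family is a σ-algebra.

Therefore σ(ℰ) = { ∅, { p }, { r }, { p, r }, { q, s }, { t, u }, { p, q, s }, { p, t, u }, { q, r, s }, { r, t, u }, { p, q, r, s }, { p, r, t, u }, { q, s, t, u }, { p, q, s, t, u }, { q, r, s, t, u }, X } (|σ(ℰ)| = 16).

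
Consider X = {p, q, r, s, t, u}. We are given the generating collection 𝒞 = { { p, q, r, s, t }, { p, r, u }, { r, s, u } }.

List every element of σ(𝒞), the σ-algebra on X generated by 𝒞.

σ(𝒞) = { ∅, { p }, { r }, { s }, { u }, { p, r }, { p, s }, { p, u }, { q, t }, { r, s }, { r, u }, { s, u }, { p, q, t }, { p, r, s }, { p, r, u }, { p, s, u }, { q, r, t }, { q, s, t }, { q, t, u }, { r, s, u }, { p, q, r, t }, { p, q, s, t }, { p, q, t, u }, { p, r, s, u }, { q, r, s, t }, { q, r, t, u }, { q, s, t, u }, { p, q, r, s, t }, { p, q, r, t, u }, { p, q, s, t, u }, { q, r, s, t, u }, X }

Check:
Take S₀ = 𝒞 ∪ {∅, X} = { ∅, { p, r, u }, { r, s, u }, { p, q, r, s, t }, X }.
Round 1 (4 new):
  { u }  = ᶜ of { p, q, r, s, t }
  { p, q, t }  = ᶜ of { r, s, u }
  { q, s, t }  = ᶜ of { p, r, u }
  { p, r, s, u }  = { p, r, u } ∪ { r, s, u }
  |family| = 9
Round 2: 6 new —
  { q, t }  = ᶜ of { p, r, s, u }
  { p, q, s, t }  = { p, q, t } ∪ { q, s, t }
  { p, q, t, u }  = { u } ∪ { p, q, t }
  { q, s, t, u }  = { u } ∪ { q, s, t }
  { p, q, r, t, u }  = { p, r, u } ∪ { p, q, t }
  { q, r, s, t, u }  = { r, s, u } ∪ { q, s, t }
  |family| = 15
Round 3: +7 →
  { p }  = ᶜ of { q, r, s, t, u }
  { s }  = ᶜ of { p, q, r, t, u }
  { p, r }  = ᶜ of { q, s, t, u }
  { r, s }  = ᶜ of { p, q, t, u }
  { r, u }  = ᶜ of { p, q, s, t }
  { q, t, u }  = { q, t } ∪ { u }
  { p, q, s, t, u }  = { p, q, t } ∪ { q, s, t, u }
  |family| = 22
Round 4: 8 new —
  { r }  = ᶜ of { p, q, s, t, u }
  { p, s }  = { s } ∪ { p }
  { p, u }  = { u } ∪ { p }
  { s, u }  = { u } ∪ { s }
  { p, r, s }  = ᶜ of { q, t, u }
  { p, q, r, t }  = { q, t } ∪ { p, r }
  { q, r, s, t }  = { q, t } ∪ { r, s }
  { q, r, t, u }  = { q, t } ∪ { r, u }
  |family| = 30
Round 5 (2 new):
  { p, s, u }  = { p } ∪ { s, u }
  { q, r, t }  = { q, t } ∪ { r }
  |family| = 32
Round 6: already closed under ᶜ and ∪.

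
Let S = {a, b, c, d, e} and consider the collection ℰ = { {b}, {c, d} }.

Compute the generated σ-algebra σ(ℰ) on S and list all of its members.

σ(ℰ) = { ∅, {b}, {a, e}, {c, d}, {a, b, e}, {b, c, d}, {a, c, d, e}, S }

Trace:
Seed the family with ℰ together with ∅ and S: { ∅, {b}, {c, d}, S }.
Pass 1 adds 3:
  {a, b, e}  = ᶜ of {c, d}
  {b, c, d}  = {b} ∪ {c, d}
  {a, c, d, e}  = ᶜ of {b}
  [7 total]
Pass 2: +1 →
  {a, e}  = ᶜ of {b, c, d}
  [8 total]
Pass 3: stable.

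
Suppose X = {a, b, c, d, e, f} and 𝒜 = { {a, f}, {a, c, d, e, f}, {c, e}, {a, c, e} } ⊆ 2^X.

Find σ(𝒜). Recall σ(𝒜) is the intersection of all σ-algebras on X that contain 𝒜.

Begin from { {}, {a, f}, {c, e}, {a, c, e}, {a, c, d, e, f}, X } (that is, 𝒜 plus ∅ and X).
Step 1 (5 new):
  {b}  = complement {a, c, d, e, f}
  {b, d, f}  = complement {a, c, e}
  {a, b, d, f}  = complement {c, e}
  {a, c, e, f}  = {a, f} ∪ {c, e}
  {b, c, d, e}  = complement {a, f}
  [11 total]
Step 2 adds 7:
  {b, d}  = complement {a, c, e, f}
  {a, b, f}  = {a, f} ∪ {b}
  {b, c, e}  = {b} ∪ {c, e}
  {a, b, c, e}  = {a, c, e} ∪ {b}
  {a, b, c, d, e}  = {a, c, e} ∪ {b, c, d, e}
  {a, b, c, e, f}  = {a, c, e, f} ∪ {b}
  {b, c, d, e, f}  = {b, d, f} ∪ {b, c, d, e}
  [18 total]
Step 3: +6 →
  {a}  = complement {b, c, d, e, f}
  {d}  = complement {a, b, c, e, f}
  {f}  = complement {a, b, c, d, e}
  {d, f}  = complement {a, b, c, e}
  {a, d, f}  = complement {b, c, e}
  {c, d, e}  = complement {a, b, f}
  [24 total]
Step 4. New:
  {a, b}  = {a} ∪ {b}
  {a, d}  = {a} ∪ {d}
  {b, f}  = {b} ∪ {f}
  {a, b, d}  = {a} ∪ {b, d}
  {c, e, f}  = {f} ∪ {c, e}
  {a, c, d, e}  = {c, d, e} ∪ {a}
  {b, c, e, f}  = {f} ∪ {b, c, e}
  {c, d, e, f}  = {c, d, e} ∪ {f}
  [32 total]
After Step 5 the family is unchanged; done.

σ(𝒜) = { {}, {a}, {b}, {d}, {f}, {a, b}, {a, d}, {a, f}, {b, d}, {b, f}, {c, e}, {d, f}, {a, b, d}, {a, b, f}, {a, c, e}, {a, d, f}, {b, c, e}, {b, d, f}, {c, d, e}, {c, e, f}, {a, b, c, e}, {a, b, d, f}, {a, c, d, e}, {a, c, e, f}, {b, c, d, e}, {b, c, e, f}, {c, d, e, f}, {a, b, c, d, e}, {a, b, c, e, f}, {a, c, d, e, f}, {b, c, d, e, f}, X }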